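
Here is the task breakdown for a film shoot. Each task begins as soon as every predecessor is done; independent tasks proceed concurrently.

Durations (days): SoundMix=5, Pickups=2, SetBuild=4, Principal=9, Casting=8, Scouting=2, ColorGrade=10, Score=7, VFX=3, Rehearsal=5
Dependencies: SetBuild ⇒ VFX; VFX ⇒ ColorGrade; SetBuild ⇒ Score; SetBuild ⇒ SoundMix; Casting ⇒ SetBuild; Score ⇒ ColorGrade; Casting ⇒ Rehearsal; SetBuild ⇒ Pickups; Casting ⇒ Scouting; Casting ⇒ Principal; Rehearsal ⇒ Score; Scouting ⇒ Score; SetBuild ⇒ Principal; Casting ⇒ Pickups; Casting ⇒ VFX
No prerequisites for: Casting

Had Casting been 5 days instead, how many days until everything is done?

Actual critical path: Casting→Rehearsal→Score→ColorGrade = 8+5+7+10 = 30 ⇒ 30 days.
Casting is on the critical path; changing it to 5 makes that path 27 days.
No other chain overtakes it, so the finish is 27 days.

27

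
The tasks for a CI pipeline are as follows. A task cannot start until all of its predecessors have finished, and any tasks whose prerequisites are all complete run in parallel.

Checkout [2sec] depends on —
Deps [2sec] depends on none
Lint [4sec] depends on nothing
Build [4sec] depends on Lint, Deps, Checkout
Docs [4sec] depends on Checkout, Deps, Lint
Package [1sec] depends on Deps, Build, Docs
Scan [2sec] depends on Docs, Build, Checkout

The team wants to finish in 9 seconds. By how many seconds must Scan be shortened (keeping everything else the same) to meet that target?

1

Current finish: 10 seconds; target: 9.
Scan is on every critical path, so each second cut from Scan cuts the finish by one (this holds down to a finish of 9).
Need 10 − 9 = 1 second off Scan → Scan becomes 1 second, finish becomes 9.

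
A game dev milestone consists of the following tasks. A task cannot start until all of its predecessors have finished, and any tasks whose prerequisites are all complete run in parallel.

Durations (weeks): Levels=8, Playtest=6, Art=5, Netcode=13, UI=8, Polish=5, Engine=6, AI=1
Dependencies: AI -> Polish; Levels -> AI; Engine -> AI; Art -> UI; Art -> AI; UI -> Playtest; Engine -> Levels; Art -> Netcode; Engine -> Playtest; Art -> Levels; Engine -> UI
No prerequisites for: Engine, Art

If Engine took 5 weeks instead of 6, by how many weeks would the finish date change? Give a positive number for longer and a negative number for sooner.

-1

The binding path is Engine→Levels→AI→Polish = 6+8+1+5 = 20; finish at 20 weeks.
Engine is on the critical path; changing it to 5 makes that path 19 weeks.
The critical path is still Engine→Levels→AI→Polish; finish is now 19 weeks.
Change in finish: 19 − 20 = -1 weeks.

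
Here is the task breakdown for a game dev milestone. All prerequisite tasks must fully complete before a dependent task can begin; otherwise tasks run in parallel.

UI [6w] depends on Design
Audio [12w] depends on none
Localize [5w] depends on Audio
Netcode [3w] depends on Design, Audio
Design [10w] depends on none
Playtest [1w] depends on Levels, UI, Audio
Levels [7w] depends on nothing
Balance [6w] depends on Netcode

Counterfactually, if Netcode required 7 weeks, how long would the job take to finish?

25

Critical path before the change: Audio→Netcode→Balance = 12+3+6 = 21 giving 21 weeks.
Netcode lies on that path, so at 7 weeks the path becomes 25 weeks.
That remains the longest chain; total 25 weeks.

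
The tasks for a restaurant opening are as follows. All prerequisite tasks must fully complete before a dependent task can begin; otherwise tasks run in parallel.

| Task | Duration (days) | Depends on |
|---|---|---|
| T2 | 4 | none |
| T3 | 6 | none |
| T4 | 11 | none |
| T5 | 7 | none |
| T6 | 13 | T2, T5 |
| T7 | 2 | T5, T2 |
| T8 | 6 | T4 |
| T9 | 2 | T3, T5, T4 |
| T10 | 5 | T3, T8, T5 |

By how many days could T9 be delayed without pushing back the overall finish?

The longest chain is T4→T8→T10 = 11+6+5 = 22; overall finish 22 days.
T9 finishes as early as 13 and must finish by 22.
Slack of T9 = 20 − 11 = 9 days.

9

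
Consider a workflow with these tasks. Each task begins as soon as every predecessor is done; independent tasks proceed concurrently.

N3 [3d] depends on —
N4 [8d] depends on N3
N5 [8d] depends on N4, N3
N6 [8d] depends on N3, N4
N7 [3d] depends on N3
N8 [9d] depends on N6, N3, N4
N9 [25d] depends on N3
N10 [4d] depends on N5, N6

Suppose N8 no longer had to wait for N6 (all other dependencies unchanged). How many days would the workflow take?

Original critical path: N3→N4→N6→N8 = 3+8+8+9 = 28 ⇒ 28 days.
Without N6→N8, N8's earliest start moves from 19 to 11.
The longest chain is now N3→N9 = 3+25 = 28, so the workflow takes 28 days.

28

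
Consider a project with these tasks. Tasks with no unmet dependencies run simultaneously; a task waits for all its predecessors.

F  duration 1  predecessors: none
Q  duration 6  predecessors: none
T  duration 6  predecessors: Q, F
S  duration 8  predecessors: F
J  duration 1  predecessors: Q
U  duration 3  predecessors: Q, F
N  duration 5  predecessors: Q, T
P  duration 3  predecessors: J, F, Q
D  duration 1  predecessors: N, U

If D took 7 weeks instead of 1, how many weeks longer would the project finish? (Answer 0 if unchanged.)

As given, the longest chain is Q→T→N→D = 6+6+5+1 = 18, so the finish is 18 weeks.
D is on the critical path; changing it to 7 makes that path 24 weeks.
The critical path is still Q→T→N→D; finish is now 24 weeks.
Change in finish: 24 − 18 = +6 weeks.

6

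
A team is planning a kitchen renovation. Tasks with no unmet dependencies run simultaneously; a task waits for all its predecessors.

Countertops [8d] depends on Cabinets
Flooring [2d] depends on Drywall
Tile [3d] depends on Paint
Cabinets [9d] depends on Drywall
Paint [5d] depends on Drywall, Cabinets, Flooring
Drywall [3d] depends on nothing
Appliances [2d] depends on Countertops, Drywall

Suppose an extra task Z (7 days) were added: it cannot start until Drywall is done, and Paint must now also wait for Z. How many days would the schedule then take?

22

Originally the schedule takes 22 days.
With Z inserted, Paint now waits for max(Drywall, Cabinets, Flooring, Z).
New critical path: Drywall→Cabinets→Countertops→Appliances = 3+9+8+2 = 22 ⇒ 22 days.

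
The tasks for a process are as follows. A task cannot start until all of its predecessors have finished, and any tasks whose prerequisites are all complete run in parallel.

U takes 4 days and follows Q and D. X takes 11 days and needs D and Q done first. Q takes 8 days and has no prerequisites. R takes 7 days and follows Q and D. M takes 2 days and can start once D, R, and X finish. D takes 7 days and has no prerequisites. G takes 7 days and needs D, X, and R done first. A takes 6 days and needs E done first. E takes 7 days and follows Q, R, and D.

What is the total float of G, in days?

2

The longest chain is Q→R→E→A = 8+7+7+6 = 28; overall finish 28 days.
G finishes as early as 26 and must finish by 28.
So G can slip 28 − 26 = 2 days.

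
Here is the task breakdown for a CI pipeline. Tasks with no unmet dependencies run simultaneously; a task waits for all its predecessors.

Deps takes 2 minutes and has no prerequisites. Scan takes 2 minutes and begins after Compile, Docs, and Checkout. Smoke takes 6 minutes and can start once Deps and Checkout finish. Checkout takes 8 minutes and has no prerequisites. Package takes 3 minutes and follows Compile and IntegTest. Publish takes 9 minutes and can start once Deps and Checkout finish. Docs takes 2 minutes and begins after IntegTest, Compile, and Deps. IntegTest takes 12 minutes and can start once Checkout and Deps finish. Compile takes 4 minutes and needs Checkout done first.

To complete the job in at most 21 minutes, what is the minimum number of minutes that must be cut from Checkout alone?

Current finish: 24 minutes; target: 21.
Checkout is on every critical path, so each minute cut from Checkout cuts the finish by one (this holds down to a finish of 18).
Need 24 − 21 = 3 minutes off Checkout → Checkout becomes 5 minutes, finish becomes 21.

3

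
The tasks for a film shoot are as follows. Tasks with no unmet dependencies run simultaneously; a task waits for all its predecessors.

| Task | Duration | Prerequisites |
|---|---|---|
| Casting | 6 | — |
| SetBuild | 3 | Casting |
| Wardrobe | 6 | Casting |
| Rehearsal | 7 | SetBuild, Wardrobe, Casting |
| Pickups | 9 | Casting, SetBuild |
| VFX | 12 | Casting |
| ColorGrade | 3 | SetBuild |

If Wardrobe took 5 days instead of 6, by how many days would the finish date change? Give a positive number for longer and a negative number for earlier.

Baseline: Casting→Wardrobe→Rehearsal = 6+6+7 = 19 → 19 days.
Wardrobe lies on that path, so at 5 days the path becomes 18 days.
The binding chain switches to Casting→SetBuild→Pickups = 6+3+9 = 18; finish 18 days.
Change in finish: 18 − 19 = -1 days.

-1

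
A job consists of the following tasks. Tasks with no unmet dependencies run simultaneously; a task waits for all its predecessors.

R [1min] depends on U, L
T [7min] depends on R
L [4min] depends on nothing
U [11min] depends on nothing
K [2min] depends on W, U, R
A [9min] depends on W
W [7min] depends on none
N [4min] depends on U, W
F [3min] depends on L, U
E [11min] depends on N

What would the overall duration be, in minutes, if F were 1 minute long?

26

Actual critical path: U→N→E = 11+4+11 = 26 ⇒ 26 minutes.
F is off the critical path — its longest chain is 14 minutes, giving 12 of slack.
That remains the longest chain; total 26 minutes.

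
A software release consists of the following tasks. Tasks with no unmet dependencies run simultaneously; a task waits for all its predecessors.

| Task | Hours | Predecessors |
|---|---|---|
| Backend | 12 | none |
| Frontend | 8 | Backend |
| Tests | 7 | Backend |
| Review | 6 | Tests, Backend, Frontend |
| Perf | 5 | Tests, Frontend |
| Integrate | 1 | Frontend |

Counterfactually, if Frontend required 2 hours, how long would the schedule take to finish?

25

Baseline: Backend→Frontend→Review = 12+8+6 = 26 → 26 hours.
Frontend lies on that path, so at 2 hours the path becomes 20 hours.
New critical path: Backend→Tests→Review = 12+7+6 = 25 ⇒ 25 hours.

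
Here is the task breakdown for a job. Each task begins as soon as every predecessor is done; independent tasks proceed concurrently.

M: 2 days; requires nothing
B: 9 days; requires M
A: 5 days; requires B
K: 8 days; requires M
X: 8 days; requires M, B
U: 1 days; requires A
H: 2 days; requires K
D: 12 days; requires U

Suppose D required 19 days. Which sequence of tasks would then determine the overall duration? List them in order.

As given, the longest chain is M→B→A→U→D = 2+9+5+1+12 = 29, so the finish is 29 days.
D is on the critical path; changing it to 19 makes that path 36 days.
That remains the longest chain; total 36 days.

M, B, A, U, D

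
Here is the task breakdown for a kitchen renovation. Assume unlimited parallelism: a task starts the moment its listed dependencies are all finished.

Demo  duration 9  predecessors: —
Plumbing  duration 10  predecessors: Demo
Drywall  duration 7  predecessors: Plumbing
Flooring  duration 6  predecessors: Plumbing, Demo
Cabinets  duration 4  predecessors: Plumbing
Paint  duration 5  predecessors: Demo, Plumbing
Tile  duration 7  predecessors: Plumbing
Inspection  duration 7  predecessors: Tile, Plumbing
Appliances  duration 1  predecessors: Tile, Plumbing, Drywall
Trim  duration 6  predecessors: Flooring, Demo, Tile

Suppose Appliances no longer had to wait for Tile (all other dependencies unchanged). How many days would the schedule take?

With the dependency in place, Demo→Plumbing→Tile→Inspection = 9+10+7+7 = 33 sets the finish at 33 days.
Dropping Tile→Appliances doesn't change Appliances's earliest start (26); another predecessor still binds.
The longest chain is now Demo→Plumbing→Tile→Inspection = 9+10+7+7 = 33, so the schedule takes 33 days.

33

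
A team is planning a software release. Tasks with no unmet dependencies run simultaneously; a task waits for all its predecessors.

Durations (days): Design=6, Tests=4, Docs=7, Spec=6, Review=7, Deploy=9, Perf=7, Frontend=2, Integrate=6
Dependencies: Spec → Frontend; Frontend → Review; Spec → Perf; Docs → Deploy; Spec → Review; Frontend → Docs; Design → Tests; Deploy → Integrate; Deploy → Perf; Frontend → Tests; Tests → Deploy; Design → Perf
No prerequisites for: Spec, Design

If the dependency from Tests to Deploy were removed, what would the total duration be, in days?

31

With the dependency in place, Spec→Frontend→Docs→Deploy→Perf = 6+2+7+9+7 = 31 sets the finish at 31 days.
Dropping Tests→Deploy doesn't change Deploy's earliest start (15); another predecessor still binds.
The longest chain is now Spec→Frontend→Docs→Deploy→Perf = 6+2+7+9+7 = 31, so the project takes 31 days.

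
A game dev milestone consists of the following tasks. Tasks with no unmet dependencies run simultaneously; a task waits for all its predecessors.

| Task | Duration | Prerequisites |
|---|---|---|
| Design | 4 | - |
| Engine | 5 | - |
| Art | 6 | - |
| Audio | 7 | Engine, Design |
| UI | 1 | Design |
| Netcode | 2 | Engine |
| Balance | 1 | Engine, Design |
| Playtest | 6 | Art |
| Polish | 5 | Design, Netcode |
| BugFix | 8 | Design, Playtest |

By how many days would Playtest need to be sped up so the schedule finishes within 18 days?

Current finish: 20 days; target: 18.
Playtest is on every critical path, so each day cut from Playtest cuts the finish by one (this holds down to a finish of 15).
Need 20 − 18 = 2 days off Playtest → Playtest becomes 4 days, finish becomes 18.

2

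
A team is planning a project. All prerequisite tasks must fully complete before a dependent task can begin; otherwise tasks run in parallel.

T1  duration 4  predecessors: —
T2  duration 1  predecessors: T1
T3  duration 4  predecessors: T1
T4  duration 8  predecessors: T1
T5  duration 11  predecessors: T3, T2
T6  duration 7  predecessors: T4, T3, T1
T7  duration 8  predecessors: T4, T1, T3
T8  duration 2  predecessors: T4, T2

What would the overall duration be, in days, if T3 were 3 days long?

As given, the longest chain is T1→T4→T7 = 4+8+8 = 20, so the finish is 20 days.
T3 is off the critical path — its longest chain is 19 days, giving 1 of slack.
No other chain overtakes it, so the finish is 20 days.

20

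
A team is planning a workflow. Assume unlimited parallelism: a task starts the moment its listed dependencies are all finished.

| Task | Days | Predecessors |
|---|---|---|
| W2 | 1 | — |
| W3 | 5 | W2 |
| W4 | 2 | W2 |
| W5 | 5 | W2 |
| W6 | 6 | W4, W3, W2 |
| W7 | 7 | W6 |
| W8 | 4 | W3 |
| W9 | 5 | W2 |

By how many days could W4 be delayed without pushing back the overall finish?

W2→W3→W6→W7 = 1+5+6+7 = 19 sets the makespan at 19 days.
W4 finishes as early as 3 and must finish by 6.
Slack of W4 = 4 − 1 = 3 days.

3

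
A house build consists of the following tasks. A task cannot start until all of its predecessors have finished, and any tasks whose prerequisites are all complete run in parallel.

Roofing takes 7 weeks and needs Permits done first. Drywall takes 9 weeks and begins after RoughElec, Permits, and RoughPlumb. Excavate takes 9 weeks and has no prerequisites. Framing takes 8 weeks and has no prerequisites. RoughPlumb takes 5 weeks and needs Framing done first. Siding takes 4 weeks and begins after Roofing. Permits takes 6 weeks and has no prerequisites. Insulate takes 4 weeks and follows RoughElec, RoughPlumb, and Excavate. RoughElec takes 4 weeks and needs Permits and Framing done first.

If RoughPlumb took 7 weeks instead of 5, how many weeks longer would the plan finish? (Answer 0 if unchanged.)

As given, the longest chain is Framing→RoughPlumb→Drywall = 8+5+9 = 22, so the finish is 22 weeks.
RoughPlumb lies on that path, so at 7 weeks the path becomes 24 weeks.
No other chain overtakes it, so the finish is 24 weeks.
Change in finish: 24 − 22 = +2 weeks.

2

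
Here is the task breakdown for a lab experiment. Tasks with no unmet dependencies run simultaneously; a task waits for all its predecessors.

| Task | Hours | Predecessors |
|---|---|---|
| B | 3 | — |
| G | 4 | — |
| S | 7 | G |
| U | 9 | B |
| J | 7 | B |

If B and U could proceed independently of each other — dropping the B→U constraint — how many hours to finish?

With the dependency in place, B→U = 3+9 = 12 sets the finish at 12 hours.
Without B→U, U's earliest start moves from 3 to 0.
New critical path: G→S = 4+7 = 11 ⇒ 11 hours.

11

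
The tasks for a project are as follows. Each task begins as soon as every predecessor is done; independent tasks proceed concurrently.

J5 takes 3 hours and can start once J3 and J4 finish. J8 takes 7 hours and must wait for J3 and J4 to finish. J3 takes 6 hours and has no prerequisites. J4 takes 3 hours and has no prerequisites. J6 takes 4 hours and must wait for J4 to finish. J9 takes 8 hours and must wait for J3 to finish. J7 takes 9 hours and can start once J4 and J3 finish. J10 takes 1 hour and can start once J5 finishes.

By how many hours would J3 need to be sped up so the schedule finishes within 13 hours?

2

Current finish: 15 hours; target: 13.
J3 is on every critical path, so each hour cut from J3 cuts the finish by one (this holds down to a finish of 12).
Need 15 − 13 = 2 hours off J3 → J3 becomes 4 hours, finish becomes 13.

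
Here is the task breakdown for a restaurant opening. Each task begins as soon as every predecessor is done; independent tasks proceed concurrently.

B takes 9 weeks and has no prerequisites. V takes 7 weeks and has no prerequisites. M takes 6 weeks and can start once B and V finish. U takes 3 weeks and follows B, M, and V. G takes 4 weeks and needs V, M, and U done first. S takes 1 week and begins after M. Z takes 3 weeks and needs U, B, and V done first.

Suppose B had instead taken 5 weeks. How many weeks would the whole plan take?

20

Actual critical path: B→M→U→G = 9+6+3+4 = 22 ⇒ 22 weeks.
B lies on that path, so at 5 weeks the path becomes 18 weeks.
New critical path: V→M→U→G = 7+6+3+4 = 20 ⇒ 20 weeks.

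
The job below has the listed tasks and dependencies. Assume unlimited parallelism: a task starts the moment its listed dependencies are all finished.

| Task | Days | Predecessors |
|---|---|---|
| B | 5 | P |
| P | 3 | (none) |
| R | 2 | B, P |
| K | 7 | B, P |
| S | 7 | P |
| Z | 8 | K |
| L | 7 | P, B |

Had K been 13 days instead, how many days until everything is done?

29

Actual critical path: P→B→K→Z = 3+5+7+8 = 23 ⇒ 23 days.
K lies on that path, so at 13 days the path becomes 29 days.
That remains the longest chain; total 29 days.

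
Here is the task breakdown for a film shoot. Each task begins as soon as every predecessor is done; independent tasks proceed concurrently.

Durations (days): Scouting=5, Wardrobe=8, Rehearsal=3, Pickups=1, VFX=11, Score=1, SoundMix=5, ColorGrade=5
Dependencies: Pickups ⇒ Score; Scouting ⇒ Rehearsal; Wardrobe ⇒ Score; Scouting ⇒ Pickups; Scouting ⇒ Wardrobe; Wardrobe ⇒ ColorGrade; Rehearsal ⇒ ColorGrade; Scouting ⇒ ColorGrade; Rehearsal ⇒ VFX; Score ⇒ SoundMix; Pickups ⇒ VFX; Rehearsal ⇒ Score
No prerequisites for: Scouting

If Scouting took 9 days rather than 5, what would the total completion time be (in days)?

23

Critical path before the change: Scouting→Wardrobe→Score→SoundMix = 5+8+1+5 = 19 giving 19 days.
Scouting lies on that path, so at 9 days the path becomes 23 days.
No other chain overtakes it, so the finish is 23 days.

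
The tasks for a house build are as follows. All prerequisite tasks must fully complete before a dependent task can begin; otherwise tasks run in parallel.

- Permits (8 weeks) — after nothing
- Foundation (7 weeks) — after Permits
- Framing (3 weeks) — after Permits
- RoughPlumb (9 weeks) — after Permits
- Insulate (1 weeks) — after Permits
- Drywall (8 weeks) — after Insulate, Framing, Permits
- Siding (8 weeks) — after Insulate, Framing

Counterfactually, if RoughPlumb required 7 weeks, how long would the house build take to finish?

The binding path is Permits→Framing→Drywall = 8+3+8 = 19; finish at 19 weeks.
The longest path through RoughPlumb is only 17 weeks, so RoughPlumb has float 2.
That remains the longest chain; total 19 weeks.

19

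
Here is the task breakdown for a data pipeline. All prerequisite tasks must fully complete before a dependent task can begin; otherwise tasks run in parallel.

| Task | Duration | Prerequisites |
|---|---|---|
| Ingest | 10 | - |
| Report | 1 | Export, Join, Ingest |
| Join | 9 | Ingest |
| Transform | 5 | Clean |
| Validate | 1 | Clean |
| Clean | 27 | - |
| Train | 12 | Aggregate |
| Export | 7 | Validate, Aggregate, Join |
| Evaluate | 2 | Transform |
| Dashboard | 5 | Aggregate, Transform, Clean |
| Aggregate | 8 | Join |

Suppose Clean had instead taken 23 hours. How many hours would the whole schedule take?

39

The binding path is Ingest→Join→Aggregate→Train = 10+9+8+12 = 39; finish at 39 hours.
Clean is off the critical path — its longest chain is 37 hours, giving 2 of slack.
That remains the longest chain; total 39 hours.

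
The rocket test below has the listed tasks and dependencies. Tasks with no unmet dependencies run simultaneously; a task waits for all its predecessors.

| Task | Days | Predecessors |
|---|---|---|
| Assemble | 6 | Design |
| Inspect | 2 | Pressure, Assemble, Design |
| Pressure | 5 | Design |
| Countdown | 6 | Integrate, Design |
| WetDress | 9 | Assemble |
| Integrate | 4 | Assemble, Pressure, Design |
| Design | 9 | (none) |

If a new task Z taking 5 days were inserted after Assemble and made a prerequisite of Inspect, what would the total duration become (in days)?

Originally the job takes 25 days.
With Z inserted, Inspect now waits for max(Pressure, Assemble, Design, Z).
New critical path: Design→Assemble→Integrate→Countdown = 9+6+4+6 = 25 ⇒ 25 days.

25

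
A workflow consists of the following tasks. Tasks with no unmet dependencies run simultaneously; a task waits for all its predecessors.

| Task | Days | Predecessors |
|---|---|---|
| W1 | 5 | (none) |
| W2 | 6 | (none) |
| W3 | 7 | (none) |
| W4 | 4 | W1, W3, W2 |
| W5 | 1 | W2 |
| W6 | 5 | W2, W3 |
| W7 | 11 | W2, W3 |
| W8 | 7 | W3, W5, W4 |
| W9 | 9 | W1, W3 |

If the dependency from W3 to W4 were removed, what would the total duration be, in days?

With the dependency in place, W3→W4→W8 = 7+4+7 = 18 sets the finish at 18 days.
Without W3→W4, W4's earliest start moves from 7 to 6.
After: W3→W7 = 7+11 = 18 → 18 days.

18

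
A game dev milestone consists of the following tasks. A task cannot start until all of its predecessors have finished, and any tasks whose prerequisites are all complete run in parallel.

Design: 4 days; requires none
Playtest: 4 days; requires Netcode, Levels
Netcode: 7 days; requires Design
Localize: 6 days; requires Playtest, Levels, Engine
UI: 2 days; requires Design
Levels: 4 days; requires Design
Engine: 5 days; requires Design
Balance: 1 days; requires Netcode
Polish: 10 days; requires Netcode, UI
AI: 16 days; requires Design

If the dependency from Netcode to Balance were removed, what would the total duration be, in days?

Before: longest chain Design→Netcode→Playtest→Localize = 4+7+4+6 = 21, finish 21.
Without Netcode→Balance, Balance's earliest start moves from 11 to 0.
After: Design→Netcode→Playtest→Localize = 4+7+4+6 = 21 → 21 days.

21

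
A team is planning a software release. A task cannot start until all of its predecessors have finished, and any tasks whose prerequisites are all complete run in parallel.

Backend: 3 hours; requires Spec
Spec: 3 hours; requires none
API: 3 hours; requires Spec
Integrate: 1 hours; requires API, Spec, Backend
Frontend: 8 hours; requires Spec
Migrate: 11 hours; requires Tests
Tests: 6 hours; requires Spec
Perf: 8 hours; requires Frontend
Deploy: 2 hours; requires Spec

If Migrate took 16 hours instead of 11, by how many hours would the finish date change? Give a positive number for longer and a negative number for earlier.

5

Baseline: Spec→Tests→Migrate = 3+6+11 = 20 → 20 hours.
Migrate is on the critical path; changing it to 16 makes that path 25 hours.
No other chain overtakes it, so the finish is 25 hours.
Change in finish: 25 − 20 = +5 hours.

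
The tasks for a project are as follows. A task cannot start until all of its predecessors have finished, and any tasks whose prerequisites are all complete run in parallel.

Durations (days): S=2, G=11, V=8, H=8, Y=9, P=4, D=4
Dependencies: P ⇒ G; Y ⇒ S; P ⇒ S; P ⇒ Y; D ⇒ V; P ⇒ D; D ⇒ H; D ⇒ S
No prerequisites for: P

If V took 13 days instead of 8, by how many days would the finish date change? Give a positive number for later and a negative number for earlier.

5

The binding path is P→D→V = 4+4+8 = 16; finish at 16 days.
Since V is critical, the +5 change carries straight to that chain (now 21 days).
The critical path is still P→D→V; finish is now 21 days.
Change in finish: 21 − 16 = +5 days.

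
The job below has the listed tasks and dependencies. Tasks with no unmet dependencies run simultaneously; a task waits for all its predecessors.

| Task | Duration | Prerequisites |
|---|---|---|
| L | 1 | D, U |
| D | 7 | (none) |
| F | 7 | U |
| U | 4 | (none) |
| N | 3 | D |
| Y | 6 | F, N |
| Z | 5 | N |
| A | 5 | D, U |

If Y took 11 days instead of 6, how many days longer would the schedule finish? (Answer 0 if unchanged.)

5

As given, the longest chain is U→F→Y = 4+7+6 = 17, so the finish is 17 days.
Y lies on that path, so at 11 days the path becomes 22 days.
No other chain overtakes it, so the finish is 22 days.
Change in finish: 22 − 17 = +5 days.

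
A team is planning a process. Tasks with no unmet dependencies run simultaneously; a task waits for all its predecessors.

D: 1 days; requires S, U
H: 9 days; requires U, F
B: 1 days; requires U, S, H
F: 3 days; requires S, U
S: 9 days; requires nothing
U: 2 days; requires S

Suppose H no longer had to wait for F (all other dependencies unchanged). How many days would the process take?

With the dependency in place, S→U→F→H→B = 9+2+3+9+1 = 24 sets the finish at 24 days.
Without F→H, H's earliest start moves from 14 to 11.
New critical path: S→U→H→B = 9+2+9+1 = 21 ⇒ 21 days.

21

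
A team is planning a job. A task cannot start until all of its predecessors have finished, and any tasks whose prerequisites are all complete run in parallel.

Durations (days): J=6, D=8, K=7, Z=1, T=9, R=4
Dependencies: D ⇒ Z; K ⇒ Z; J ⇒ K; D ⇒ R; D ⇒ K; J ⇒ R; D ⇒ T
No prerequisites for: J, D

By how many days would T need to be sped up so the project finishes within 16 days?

Current finish: 17 days; target: 16.
T is on every critical path, so each day cut from T cuts the finish by one (this holds down to a finish of 16).
Need 17 − 16 = 1 day off T → T becomes 8 days, finish becomes 16.

1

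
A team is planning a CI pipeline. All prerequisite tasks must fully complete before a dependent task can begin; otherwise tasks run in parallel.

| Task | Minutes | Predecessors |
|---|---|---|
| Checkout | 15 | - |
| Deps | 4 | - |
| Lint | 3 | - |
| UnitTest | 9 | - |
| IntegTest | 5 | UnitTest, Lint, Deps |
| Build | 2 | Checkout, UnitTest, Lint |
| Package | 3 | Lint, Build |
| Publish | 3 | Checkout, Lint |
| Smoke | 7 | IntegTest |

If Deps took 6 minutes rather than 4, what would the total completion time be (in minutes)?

21

Critical path before the change: UnitTest→IntegTest→Smoke = 9+5+7 = 21 giving 21 minutes.
Deps has 5 minutes of float (longest path through it is 16).
No other chain overtakes it, so the finish is 21 minutes.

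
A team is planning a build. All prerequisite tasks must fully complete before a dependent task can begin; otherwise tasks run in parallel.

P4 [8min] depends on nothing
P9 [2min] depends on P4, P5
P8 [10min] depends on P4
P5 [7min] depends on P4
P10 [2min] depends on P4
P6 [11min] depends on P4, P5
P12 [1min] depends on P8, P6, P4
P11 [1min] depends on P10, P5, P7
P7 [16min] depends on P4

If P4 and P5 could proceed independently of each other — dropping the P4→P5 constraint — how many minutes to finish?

Before: longest chain P4→P5→P6→P12 = 8+7+11+1 = 27, finish 27.
Without P4→P5, P5's earliest start moves from 8 to 0.
The longest chain is now P4→P7→P11 = 8+16+1 = 25, so the job takes 25 minutes.

25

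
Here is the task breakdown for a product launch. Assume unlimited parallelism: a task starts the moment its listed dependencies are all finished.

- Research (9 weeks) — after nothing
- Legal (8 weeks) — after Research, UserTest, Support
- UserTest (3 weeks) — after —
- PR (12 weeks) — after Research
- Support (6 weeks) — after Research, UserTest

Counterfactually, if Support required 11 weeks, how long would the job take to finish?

The binding path is Research→Support→Legal = 9+6+8 = 23; finish at 23 weeks.
Support is on the critical path; changing it to 11 makes that path 28 weeks.
The critical path is still Research→Support→Legal; finish is now 28 weeks.

28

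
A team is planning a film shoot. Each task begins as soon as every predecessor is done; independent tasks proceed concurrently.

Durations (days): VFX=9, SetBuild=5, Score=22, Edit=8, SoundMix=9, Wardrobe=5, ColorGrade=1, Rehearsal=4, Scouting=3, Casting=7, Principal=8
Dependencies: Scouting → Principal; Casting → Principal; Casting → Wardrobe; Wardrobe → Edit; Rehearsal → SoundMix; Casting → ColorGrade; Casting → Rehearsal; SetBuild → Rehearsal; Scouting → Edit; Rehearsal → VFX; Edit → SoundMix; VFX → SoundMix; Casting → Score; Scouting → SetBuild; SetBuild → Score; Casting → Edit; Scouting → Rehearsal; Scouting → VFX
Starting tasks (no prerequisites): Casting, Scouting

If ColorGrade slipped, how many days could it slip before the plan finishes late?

22

Scouting→SetBuild→Rehearsal→VFX→SoundMix = 3+5+4+9+9 = 30 sets the makespan at 30 days.
The longest chain containing ColorGrade totals 8 days.
So ColorGrade can slip 30 − 8 = 22 days.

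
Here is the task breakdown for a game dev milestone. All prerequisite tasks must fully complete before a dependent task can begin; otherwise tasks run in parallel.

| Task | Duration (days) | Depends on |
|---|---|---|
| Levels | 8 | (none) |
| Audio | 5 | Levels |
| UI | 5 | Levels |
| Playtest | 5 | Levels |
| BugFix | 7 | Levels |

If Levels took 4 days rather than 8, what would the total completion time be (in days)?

Actual critical path: Levels→BugFix = 8+7 = 15 ⇒ 15 days.
Levels lies on that path, so at 4 days the path becomes 11 days.
The critical path is still Levels→BugFix; finish is now 11 days.

11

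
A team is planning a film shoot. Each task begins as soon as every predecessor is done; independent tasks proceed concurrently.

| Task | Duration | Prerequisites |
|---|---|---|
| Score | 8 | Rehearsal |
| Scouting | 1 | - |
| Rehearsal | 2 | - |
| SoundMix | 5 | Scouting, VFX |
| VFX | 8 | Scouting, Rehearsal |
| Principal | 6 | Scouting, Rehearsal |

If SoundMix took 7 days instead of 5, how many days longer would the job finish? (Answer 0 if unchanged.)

Baseline: Rehearsal→VFX→SoundMix = 2+8+5 = 15 → 15 days.
SoundMix lies on that path, so at 7 days the path becomes 17 days.
The critical path is still Rehearsal→VFX→SoundMix; finish is now 17 days.
Change in finish: 17 − 15 = +2 days.

2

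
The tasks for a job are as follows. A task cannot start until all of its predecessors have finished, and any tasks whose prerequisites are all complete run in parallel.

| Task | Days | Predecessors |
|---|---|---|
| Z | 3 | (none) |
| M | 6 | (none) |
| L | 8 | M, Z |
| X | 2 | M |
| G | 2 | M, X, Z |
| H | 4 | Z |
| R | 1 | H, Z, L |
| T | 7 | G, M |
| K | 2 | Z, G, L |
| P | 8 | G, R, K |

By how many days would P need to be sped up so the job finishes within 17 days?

7

Current finish: 24 days; target: 17.
P is on every critical path, so each day cut from P cuts the finish by one (this holds down to a finish of 17).
Need 24 − 17 = 7 days off P → P becomes 1 day, finish becomes 17.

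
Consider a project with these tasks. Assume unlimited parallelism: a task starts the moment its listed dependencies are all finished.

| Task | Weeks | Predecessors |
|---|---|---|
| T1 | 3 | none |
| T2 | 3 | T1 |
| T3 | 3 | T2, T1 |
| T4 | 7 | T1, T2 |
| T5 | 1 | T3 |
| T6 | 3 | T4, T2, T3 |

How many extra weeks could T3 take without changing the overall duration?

T1→T2→T4→T6 = 3+3+7+3 = 16 sets the makespan at 16 weeks.
T3 finishes as early as 9 and must finish by 13.
Slack of T3 = 10 − 6 = 4 weeks.

4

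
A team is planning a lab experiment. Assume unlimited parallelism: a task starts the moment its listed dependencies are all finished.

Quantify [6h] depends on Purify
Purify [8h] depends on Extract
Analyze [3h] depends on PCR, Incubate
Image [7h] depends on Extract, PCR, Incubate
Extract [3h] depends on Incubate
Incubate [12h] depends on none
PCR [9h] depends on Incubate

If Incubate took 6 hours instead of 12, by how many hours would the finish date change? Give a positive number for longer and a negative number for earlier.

-6

As given, the longest chain is Incubate→Extract→Purify→Quantify = 12+3+8+6 = 29, so the finish is 29 hours.
Since Incubate is critical, the -6 change carries straight to that chain (now 23 hours).
No other chain overtakes it, so the finish is 23 hours.
Change in finish: 23 − 29 = -6 hours.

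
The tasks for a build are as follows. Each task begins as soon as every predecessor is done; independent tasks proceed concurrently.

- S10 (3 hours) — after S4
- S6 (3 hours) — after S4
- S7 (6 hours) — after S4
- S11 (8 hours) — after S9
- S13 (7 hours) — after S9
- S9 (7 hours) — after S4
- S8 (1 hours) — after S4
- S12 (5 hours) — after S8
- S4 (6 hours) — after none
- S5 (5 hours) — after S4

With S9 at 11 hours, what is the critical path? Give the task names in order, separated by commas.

S4, S9, S11

As given, the longest chain is S4→S9→S11 = 6+7+8 = 21, so the finish is 21 hours.
Since S9 is critical, the +4 change carries straight to that chain (now 25 hours).
That remains the longest chain; total 25 hours.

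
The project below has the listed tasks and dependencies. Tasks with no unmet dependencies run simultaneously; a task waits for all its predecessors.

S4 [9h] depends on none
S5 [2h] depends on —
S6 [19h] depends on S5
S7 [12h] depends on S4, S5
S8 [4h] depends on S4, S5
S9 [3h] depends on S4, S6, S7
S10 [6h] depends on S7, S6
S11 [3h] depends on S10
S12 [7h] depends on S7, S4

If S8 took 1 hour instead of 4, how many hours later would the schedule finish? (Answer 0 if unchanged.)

0

Critical path before the change: S4→S7→S10→S11 = 9+12+6+3 = 30 giving 30 hours.
The longest path through S8 is only 13 hours, so S8 has float 17.
That remains the longest chain; total 30 hours.
Change in finish: 30 − 30 = +0 hours.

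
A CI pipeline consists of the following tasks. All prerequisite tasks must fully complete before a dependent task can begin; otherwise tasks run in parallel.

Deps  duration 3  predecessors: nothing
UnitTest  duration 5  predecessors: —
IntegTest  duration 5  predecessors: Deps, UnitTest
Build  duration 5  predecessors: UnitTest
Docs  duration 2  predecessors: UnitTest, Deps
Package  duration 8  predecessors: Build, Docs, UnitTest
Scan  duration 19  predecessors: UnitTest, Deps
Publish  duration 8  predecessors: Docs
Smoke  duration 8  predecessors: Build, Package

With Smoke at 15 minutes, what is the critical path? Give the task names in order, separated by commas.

Actual critical path: UnitTest→Build→Package→Smoke = 5+5+8+8 = 26 ⇒ 26 minutes.
Smoke lies on that path, so at 15 minutes the path becomes 33 minutes.
That remains the longest chain; total 33 minutes.

UnitTest, Build, Package, Smoke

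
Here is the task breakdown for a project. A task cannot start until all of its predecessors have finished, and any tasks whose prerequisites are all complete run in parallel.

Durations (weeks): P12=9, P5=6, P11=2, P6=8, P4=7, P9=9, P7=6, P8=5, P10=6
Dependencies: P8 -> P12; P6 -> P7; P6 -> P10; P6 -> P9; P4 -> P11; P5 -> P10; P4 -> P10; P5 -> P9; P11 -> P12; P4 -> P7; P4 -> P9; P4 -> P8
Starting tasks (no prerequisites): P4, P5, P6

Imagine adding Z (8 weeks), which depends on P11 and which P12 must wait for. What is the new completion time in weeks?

26

Originally the project takes 21 weeks.
With Z inserted, P12 now waits for max(P8, P11, Z).
New critical path: P4→P11→Z→P12 = 7+2+8+9 = 26 ⇒ 26 weeks.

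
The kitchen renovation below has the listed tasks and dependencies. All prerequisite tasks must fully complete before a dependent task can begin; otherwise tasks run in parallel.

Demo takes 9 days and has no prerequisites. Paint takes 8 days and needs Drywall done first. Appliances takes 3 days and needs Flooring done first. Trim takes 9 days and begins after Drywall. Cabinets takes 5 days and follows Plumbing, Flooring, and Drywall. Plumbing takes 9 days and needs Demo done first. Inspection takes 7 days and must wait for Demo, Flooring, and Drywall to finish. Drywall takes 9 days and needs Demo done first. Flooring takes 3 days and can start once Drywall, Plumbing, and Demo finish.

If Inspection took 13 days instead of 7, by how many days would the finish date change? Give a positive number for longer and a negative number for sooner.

6

The binding path is Demo→Plumbing→Flooring→Inspection = 9+9+3+7 = 28; finish at 28 days.
Inspection is on the critical path; changing it to 13 makes that path 34 days.
That remains the longest chain; total 34 days.
Change in finish: 34 − 28 = +6 days.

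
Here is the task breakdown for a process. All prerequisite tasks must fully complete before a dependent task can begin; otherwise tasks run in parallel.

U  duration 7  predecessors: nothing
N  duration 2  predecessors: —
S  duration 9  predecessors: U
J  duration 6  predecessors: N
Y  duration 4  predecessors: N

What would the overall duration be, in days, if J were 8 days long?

Actual critical path: U→S = 7+9 = 16 ⇒ 16 days.
J is off the critical path — its longest chain is 8 days, giving 8 of slack.
That remains the longest chain; total 16 days.

16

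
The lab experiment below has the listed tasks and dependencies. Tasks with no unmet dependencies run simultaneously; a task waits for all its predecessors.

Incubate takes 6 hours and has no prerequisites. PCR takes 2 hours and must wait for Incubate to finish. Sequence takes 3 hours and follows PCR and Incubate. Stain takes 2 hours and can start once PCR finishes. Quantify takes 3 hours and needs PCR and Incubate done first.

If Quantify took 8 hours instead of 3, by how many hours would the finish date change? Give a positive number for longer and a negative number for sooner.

5

The binding path is Incubate→PCR→Quantify = 6+2+3 = 11; finish at 11 hours.
Quantify lies on that path, so at 8 hours the path becomes 16 hours.
No other chain overtakes it, so the finish is 16 hours.
Change in finish: 16 − 11 = +5 hours.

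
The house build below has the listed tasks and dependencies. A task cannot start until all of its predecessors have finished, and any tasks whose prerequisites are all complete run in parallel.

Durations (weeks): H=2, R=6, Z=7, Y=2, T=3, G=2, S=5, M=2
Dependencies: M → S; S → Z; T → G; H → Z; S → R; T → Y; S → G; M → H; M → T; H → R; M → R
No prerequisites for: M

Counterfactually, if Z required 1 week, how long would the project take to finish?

Actual critical path: M→S→Z = 2+5+7 = 14 ⇒ 14 weeks.
Z lies on that path, so at 1 week the path becomes 8 weeks.
The binding chain switches to M→S→R = 2+5+6 = 13; finish 13 weeks.

13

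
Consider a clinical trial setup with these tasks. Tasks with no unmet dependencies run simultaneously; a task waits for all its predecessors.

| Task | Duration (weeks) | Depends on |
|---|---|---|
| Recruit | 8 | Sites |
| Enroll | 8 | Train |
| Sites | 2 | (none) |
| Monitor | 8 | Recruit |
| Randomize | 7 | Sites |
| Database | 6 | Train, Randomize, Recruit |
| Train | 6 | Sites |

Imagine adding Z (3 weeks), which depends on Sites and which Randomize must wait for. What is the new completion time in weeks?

Originally the schedule takes 18 weeks.
With Z inserted, Randomize now waits for max(Sites, Z).
New critical path: Sites→Z→Randomize→Database = 2+3+7+6 = 18 ⇒ 18 weeks.

18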